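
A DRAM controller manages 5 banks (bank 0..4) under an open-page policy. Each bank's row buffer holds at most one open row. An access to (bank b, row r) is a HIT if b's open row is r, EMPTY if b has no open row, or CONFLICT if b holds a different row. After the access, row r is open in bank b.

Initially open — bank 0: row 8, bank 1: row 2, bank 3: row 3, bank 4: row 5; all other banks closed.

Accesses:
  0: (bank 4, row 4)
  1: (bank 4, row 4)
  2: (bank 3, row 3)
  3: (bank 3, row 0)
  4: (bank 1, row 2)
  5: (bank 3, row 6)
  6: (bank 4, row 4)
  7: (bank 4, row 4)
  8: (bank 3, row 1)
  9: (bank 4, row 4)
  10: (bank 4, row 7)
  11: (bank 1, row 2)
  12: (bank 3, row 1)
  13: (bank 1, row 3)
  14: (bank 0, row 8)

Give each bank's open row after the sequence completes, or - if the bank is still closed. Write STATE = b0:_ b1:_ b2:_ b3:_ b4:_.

#0 (4,4) C  (was 5)
#1 (4,4) H  (was 4)
#2 (3,3) H  (was 3)
#3 (3,0) C  (was 3)
#4 (1,2) H  (was 2)
#5 (3,6) C  (was 0)
#6 (4,4) H  (was 4)
#7 (4,4) H  (was 4)
#8 (3,1) C  (was 6)
#9 (4,4) H  (was 4)
#10 (4,7) C  (was 4)
#11 (1,2) H  (was 2)
#12 (3,1) H  (was 1)
#13 (1,3) C  (was 2)
#14 (0,8) H  (was 8)

STATE = b0:8 b1:3 b2:- b3:1 b4:7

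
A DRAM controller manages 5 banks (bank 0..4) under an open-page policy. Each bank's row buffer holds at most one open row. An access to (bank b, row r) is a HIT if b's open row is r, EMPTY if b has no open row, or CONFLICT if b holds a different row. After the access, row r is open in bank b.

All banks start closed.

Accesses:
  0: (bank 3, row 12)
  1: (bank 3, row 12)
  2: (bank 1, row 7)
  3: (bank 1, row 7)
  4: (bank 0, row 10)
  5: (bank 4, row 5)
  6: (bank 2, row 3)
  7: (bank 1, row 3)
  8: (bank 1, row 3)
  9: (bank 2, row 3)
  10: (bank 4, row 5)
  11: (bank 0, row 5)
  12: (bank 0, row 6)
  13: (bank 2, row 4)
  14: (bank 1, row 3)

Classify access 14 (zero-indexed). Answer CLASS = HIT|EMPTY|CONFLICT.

#0 (3,12) E
#1 (3,12) H  (was 12)
#2 (1,7) E
#3 (1,7) H  (was 7)
#4 (0,10) E
#5 (4,5) E
#6 (2,3) E
#7 (1,3) C  (was 7)
#8 (1,3) H  (was 3)
#9 (2,3) H  (was 3)
#10 (4,5) H  (was 5)
#11 (0,5) C  (was 10)
#12 (0,6) C  (was 5)
#13 (2,4) C  (was 3)
#14 (1,3) H  (was 3)

CLASS = HIT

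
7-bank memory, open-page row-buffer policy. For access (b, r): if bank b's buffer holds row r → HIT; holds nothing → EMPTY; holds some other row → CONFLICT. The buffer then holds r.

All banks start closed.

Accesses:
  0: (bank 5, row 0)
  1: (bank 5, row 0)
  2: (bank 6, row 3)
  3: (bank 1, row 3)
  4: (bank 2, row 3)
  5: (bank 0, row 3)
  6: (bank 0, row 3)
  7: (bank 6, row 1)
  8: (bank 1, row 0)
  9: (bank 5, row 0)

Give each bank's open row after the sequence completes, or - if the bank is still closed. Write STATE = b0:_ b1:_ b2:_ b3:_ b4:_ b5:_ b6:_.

STATE = b0:3 b1:0 b2:3 b3:- b4:- b5:0 b6:1

step 0: bank5 None->0 [EMPTY]
step 1: bank5 0->0 [HIT]
step 2: bank6 None->3 [EMPTY]
step 3: bank1 None->3 [EMPTY]
step 4: bank2 None->3 [EMPTY]
step 5: bank0 None->3 [EMPTY]
step 6: bank0 3->3 [HIT]
step 7: bank6 3->1 [CONFLICT]
step 8: bank1 3->0 [CONFLICT]
step 9: bank5 0->0 [HIT]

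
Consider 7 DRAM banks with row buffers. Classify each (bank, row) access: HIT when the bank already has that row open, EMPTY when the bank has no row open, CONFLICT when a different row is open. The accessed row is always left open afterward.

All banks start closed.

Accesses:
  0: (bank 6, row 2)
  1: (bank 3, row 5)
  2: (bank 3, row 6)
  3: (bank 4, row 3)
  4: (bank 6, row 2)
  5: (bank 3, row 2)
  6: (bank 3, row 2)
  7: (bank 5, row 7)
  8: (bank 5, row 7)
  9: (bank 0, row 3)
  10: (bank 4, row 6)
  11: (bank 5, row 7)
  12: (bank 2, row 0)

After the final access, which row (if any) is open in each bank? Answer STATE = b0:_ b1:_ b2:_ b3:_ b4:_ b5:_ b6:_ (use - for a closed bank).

STATE = b0:3 b1:- b2:0 b3:2 b4:6 b5:7 b6:2

0: bank 6 row 2 — prev None → EMPTY
1: bank 3 row 5 — prev None → EMPTY
2: bank 3 row 6 — prev 5 → CONFLICT
3: bank 4 row 3 — prev None → EMPTY
4: bank 6 row 2 — prev 2 → HIT
5: bank 3 row 2 — prev 6 → CONFLICT
6: bank 3 row 2 — prev 2 → HIT
7: bank 5 row 7 — prev None → EMPTY
8: bank 5 row 7 — prev 7 → HIT
9: bank 0 row 3 — prev None → EMPTY
10: bank 4 row 6 — prev 3 → CONFLICT
11: bank 5 row 7 — prev 7 → HIT
12: bank 2 row 0 — prev None → EMPTY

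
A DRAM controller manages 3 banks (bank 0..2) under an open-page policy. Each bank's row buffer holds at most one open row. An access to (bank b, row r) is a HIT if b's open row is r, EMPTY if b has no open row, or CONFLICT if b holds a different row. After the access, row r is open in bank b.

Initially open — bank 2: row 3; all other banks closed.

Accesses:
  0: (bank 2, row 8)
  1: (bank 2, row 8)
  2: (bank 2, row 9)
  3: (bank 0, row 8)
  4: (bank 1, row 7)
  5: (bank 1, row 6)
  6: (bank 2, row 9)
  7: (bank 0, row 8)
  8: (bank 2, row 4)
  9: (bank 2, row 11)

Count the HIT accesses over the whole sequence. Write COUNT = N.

step 0: bank2 3->8 [CONFLICT]
step 1: bank2 8->8 [HIT]
step 2: bank2 8->9 [CONFLICT]
step 3: bank0 None->8 [EMPTY]
step 4: bank1 None->7 [EMPTY]
step 5: bank1 7->6 [CONFLICT]
step 6: bank2 9->9 [HIT]
step 7: bank0 8->8 [HIT]
step 8: bank2 9->4 [CONFLICT]
step 9: bank2 4->11 [CONFLICT]

COUNT = 3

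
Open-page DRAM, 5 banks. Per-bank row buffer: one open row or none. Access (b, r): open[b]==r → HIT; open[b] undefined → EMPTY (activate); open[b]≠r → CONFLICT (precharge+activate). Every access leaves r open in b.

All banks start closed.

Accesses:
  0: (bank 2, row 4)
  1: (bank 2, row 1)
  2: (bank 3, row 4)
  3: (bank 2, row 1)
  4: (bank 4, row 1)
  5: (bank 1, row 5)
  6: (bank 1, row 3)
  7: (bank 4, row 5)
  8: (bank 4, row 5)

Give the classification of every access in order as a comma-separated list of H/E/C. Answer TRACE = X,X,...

#0 (2,4) E
#1 (2,1) C  (was 4)
#2 (3,4) E
#3 (2,1) H  (was 1)
#4 (4,1) E
#5 (1,5) E
#6 (1,3) C  (was 5)
#7 (4,5) C  (was 1)
#8 (4,5) H  (was 5)

TRACE = E,C,E,H,E,E,C,C,H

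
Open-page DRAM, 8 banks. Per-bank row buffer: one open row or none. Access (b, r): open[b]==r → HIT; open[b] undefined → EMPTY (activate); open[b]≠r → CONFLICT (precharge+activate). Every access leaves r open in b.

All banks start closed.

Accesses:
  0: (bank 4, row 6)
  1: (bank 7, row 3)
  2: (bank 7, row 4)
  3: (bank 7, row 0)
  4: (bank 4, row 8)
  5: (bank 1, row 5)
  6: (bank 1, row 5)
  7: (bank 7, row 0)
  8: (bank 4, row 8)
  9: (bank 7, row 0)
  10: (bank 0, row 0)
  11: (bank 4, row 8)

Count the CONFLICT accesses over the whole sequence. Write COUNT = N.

COUNT = 3

  [0] b4 r6: no row ⇒ E
  [1] b7 r3: no row ⇒ E
  [2] b7 r4: had r3 ⇒ C
  [3] b7 r0: had r4 ⇒ C
  [4] b4 r8: had r6 ⇒ C
  [5] b1 r5: no row ⇒ E
  [6] b1 r5: had r5 ⇒ H
  [7] b7 r0: had r0 ⇒ H
  [8] b4 r8: had r8 ⇒ H
  [9] b7 r0: had r0 ⇒ H
  [10] b0 r0: no row ⇒ E
  [11] b4 r8: had r8 ⇒ H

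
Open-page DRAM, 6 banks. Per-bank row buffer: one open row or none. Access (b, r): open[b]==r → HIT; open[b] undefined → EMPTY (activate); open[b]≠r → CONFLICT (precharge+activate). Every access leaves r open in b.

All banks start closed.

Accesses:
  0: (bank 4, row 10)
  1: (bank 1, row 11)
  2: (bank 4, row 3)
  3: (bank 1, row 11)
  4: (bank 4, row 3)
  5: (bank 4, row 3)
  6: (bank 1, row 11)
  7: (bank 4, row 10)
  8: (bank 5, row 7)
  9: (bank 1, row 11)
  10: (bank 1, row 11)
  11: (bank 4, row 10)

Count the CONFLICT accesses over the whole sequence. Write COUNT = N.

  [0] b4 r10: no row ⇒ E
  [1] b1 r11: no row ⇒ E
  [2] b4 r3: had r10 ⇒ C
  [3] b1 r11: had r11 ⇒ H
  [4] b4 r3: had r3 ⇒ H
  [5] b4 r3: had r3 ⇒ H
  [6] b1 r11: had r11 ⇒ H
  [7] b4 r10: had r3 ⇒ C
  [8] b5 r7: no row ⇒ E
  [9] b1 r11: had r11 ⇒ H
  [10] b1 r11: had r11 ⇒ H
  [11] b4 r10: had r10 ⇒ H

COUNT = 2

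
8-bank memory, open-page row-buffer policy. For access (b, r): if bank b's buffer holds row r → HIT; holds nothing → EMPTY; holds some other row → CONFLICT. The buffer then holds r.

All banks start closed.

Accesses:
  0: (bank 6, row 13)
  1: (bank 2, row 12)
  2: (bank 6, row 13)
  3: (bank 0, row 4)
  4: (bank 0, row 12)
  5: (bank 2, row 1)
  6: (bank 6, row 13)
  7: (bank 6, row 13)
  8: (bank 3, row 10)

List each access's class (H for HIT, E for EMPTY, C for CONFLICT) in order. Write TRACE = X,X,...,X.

step 0: bank6 None->13 [EMPTY]
step 1: bank2 None->12 [EMPTY]
step 2: bank6 13->13 [HIT]
step 3: bank0 None->4 [EMPTY]
step 4: bank0 4->12 [CONFLICT]
step 5: bank2 12->1 [CONFLICT]
step 6: bank6 13->13 [HIT]
step 7: bank6 13->13 [HIT]
step 8: bank3 None->10 [EMPTY]

TRACE = E,E,H,E,C,C,H,H,E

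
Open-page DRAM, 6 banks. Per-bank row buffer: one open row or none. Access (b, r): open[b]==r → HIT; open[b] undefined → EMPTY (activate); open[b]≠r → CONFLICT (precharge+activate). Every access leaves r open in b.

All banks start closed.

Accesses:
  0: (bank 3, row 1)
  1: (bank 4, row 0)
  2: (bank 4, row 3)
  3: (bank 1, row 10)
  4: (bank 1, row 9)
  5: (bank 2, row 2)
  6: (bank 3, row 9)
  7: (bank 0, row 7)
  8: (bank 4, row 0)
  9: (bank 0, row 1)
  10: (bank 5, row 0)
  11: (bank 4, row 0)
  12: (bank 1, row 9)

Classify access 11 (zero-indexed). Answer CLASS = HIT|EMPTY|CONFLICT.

  [0] b3 r1: no row ⇒ E
  [1] b4 r0: no row ⇒ E
  [2] b4 r3: had r0 ⇒ C
  [3] b1 r10: no row ⇒ E
  [4] b1 r9: had r10 ⇒ C
  [5] b2 r2: no row ⇒ E
  [6] b3 r9: had r1 ⇒ C
  [7] b0 r7: no row ⇒ E
  [8] b4 r0: had r3 ⇒ C
  [9] b0 r1: had r7 ⇒ C
  [10] b5 r0: no row ⇒ E
  [11] b4 r0: had r0 ⇒ H
  [12] b1 r9: had r9 ⇒ H

CLASS = HIT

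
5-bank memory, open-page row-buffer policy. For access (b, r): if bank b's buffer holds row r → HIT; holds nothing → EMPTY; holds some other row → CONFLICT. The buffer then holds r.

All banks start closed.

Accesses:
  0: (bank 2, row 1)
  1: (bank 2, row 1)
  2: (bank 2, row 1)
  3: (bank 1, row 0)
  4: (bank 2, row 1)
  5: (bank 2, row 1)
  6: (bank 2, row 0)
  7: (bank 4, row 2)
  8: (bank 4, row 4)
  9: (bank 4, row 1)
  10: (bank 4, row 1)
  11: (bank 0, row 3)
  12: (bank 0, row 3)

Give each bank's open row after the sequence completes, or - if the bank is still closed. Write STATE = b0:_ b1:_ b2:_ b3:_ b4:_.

  [0] b2 r1: no row ⇒ E
  [1] b2 r1: had r1 ⇒ H
  [2] b2 r1: had r1 ⇒ H
  [3] b1 r0: no row ⇒ E
  [4] b2 r1: had r1 ⇒ H
  [5] b2 r1: had r1 ⇒ H
  [6] b2 r0: had r1 ⇒ C
  [7] b4 r2: no row ⇒ E
  [8] b4 r4: had r2 ⇒ C
  [9] b4 r1: had r4 ⇒ C
  [10] b4 r1: had r1 ⇒ H
  [11] b0 r3: no row ⇒ E
  [12] b0 r3: had r3 ⇒ H

STATE = b0:3 b1:0 b2:0 b3:- b4:1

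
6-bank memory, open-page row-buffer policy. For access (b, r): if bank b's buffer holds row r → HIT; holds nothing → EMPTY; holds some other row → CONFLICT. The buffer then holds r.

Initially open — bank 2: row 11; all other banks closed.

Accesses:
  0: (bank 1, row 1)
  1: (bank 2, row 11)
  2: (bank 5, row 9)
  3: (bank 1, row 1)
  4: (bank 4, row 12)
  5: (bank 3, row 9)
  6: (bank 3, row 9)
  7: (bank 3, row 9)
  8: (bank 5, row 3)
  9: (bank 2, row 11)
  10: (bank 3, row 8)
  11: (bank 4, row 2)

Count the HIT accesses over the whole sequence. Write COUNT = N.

COUNT = 5

#0 (1,1) E
#1 (2,11) H  (was 11)
#2 (5,9) E
#3 (1,1) H  (was 1)
#4 (4,12) E
#5 (3,9) E
#6 (3,9) H  (was 9)
#7 (3,9) H  (was 9)
#8 (5,3) C  (was 9)
#9 (2,11) H  (was 11)
#10 (3,8) C  (was 9)
#11 (4,2) C  (was 12)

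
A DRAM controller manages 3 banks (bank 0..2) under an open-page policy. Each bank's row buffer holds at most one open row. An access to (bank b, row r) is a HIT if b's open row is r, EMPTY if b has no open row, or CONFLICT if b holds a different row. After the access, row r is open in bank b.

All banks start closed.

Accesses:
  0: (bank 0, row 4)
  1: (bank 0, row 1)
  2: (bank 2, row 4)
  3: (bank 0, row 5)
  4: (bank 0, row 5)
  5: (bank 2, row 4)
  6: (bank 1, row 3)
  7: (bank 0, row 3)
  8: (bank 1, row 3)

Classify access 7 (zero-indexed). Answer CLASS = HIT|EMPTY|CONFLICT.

CLASS = CONFLICT

step 0: bank0 None->4 [EMPTY]
step 1: bank0 4->1 [CONFLICT]
step 2: bank2 None->4 [EMPTY]
step 3: bank0 1->5 [CONFLICT]
step 4: bank0 5->5 [HIT]
step 5: bank2 4->4 [HIT]
step 6: bank1 None->3 [EMPTY]
step 7: bank0 5->3 [CONFLICT]
step 8: bank1 3->3 [HIT]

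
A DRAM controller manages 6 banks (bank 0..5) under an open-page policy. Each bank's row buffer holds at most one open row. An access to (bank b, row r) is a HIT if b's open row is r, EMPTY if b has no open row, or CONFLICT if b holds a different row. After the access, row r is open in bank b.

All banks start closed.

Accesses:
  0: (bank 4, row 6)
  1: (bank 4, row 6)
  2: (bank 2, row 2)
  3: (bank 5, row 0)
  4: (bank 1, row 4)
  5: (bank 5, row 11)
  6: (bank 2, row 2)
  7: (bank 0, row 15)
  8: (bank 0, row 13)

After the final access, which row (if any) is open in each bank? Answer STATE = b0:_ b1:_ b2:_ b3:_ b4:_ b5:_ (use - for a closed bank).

STATE = b0:13 b1:4 b2:2 b3:- b4:6 b5:11

0: bank 4 row 6 — prev None → EMPTY
1: bank 4 row 6 — prev 6 → HIT
2: bank 2 row 2 — prev None → EMPTY
3: bank 5 row 0 — prev None → EMPTY
4: bank 1 row 4 — prev None → EMPTY
5: bank 5 row 11 — prev 0 → CONFLICT
6: bank 2 row 2 — prev 2 → HIT
7: bank 0 row 15 — prev None → EMPTY
8: bank 0 row 13 — prev 15 → CONFLICT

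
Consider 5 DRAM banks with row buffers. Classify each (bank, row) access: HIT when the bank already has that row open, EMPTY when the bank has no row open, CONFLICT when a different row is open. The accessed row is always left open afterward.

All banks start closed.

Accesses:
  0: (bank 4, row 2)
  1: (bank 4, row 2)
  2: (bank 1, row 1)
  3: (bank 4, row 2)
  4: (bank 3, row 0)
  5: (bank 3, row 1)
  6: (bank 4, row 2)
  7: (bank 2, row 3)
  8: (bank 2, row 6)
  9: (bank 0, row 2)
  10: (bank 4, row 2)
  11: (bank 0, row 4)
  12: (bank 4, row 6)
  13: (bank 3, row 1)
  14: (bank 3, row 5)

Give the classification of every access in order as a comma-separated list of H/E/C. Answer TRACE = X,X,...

TRACE = E,H,E,H,E,C,H,E,C,E,H,C,C,H,C

step 0: bank4 None->2 [EMPTY]
step 1: bank4 2->2 [HIT]
step 2: bank1 None->1 [EMPTY]
step 3: bank4 2->2 [HIT]
step 4: bank3 None->0 [EMPTY]
step 5: bank3 0->1 [CONFLICT]
step 6: bank4 2->2 [HIT]
step 7: bank2 None->3 [EMPTY]
step 8: bank2 3->6 [CONFLICT]
step 9: bank0 None->2 [EMPTY]
step 10: bank4 2->2 [HIT]
step 11: bank0 2->4 [CONFLICT]
step 12: bank4 2->6 [CONFLICT]
step 13: bank3 1->1 [HIT]
step 14: bank3 1->5 [CONFLICT]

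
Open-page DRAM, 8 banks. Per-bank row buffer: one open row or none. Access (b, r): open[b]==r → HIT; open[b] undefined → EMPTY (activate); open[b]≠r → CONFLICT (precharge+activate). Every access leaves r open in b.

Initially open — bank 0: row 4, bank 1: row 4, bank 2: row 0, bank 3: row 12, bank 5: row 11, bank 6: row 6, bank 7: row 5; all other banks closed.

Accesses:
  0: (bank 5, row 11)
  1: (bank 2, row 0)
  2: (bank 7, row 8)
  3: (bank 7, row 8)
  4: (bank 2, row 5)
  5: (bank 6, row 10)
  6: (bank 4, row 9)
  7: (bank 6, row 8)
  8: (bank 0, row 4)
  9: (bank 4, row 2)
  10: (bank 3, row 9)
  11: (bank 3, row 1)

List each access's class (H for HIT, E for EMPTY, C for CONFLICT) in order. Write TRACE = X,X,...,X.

0: bank 5 row 11 — prev 11 → HIT
1: bank 2 row 0 — prev 0 → HIT
2: bank 7 row 8 — prev 5 → CONFLICT
3: bank 7 row 8 — prev 8 → HIT
4: bank 2 row 5 — prev 0 → CONFLICT
5: bank 6 row 10 — prev 6 → CONFLICT
6: bank 4 row 9 — prev None → EMPTY
7: bank 6 row 8 — prev 10 → CONFLICT
8: bank 0 row 4 — prev 4 → HIT
9: bank 4 row 2 — prev 9 → CONFLICT
10: bank 3 row 9 — prev 12 → CONFLICT
11: bank 3 row 1 — prev 9 → CONFLICT

TRACE = H,H,C,H,C,C,E,C,H,C,C,C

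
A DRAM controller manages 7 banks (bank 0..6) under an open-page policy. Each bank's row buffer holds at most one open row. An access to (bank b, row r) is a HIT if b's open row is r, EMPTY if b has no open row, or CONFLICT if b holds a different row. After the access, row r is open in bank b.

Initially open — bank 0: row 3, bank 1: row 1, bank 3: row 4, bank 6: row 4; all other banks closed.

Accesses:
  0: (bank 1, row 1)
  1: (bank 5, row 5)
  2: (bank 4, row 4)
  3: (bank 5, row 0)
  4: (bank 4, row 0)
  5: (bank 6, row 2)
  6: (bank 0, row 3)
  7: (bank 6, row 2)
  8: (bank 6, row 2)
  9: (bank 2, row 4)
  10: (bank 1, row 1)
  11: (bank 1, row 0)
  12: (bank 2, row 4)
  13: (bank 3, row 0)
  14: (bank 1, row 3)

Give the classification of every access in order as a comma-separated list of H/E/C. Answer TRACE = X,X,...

#0 (1,1) H  (was 1)
#1 (5,5) E
#2 (4,4) E
#3 (5,0) C  (was 5)
#4 (4,0) C  (was 4)
#5 (6,2) C  (was 4)
#6 (0,3) H  (was 3)
#7 (6,2) H  (was 2)
#8 (6,2) H  (was 2)
#9 (2,4) E
#10 (1,1) H  (was 1)
#11 (1,0) C  (was 1)
#12 (2,4) H  (was 4)
#13 (3,0) C  (was 4)
#14 (1,3) C  (was 0)

TRACE = H,E,E,C,C,C,H,H,H,E,H,C,H,C,C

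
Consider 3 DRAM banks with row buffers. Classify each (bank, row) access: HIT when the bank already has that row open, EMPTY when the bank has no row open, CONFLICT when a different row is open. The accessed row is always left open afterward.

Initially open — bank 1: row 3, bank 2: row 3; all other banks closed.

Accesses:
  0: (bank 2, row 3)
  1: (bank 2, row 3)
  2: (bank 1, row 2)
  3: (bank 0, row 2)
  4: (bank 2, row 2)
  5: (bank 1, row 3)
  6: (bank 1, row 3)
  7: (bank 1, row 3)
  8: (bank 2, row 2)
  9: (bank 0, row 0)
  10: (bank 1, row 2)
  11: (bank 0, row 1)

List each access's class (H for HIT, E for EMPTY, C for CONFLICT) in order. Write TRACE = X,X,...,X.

0: bank 2 row 3 — prev 3 → HIT
1: bank 2 row 3 — prev 3 → HIT
2: bank 1 row 2 — prev 3 → CONFLICT
3: bank 0 row 2 — prev None → EMPTY
4: bank 2 row 2 — prev 3 → CONFLICT
5: bank 1 row 3 — prev 2 → CONFLICT
6: bank 1 row 3 — prev 3 → HIT
7: bank 1 row 3 — prev 3 → HIT
8: bank 2 row 2 — prev 2 → HIT
9: bank 0 row 0 — prev 2 → CONFLICT
10: bank 1 row 2 — prev 3 → CONFLICT
11: bank 0 row 1 — prev 0 → CONFLICT

TRACE = H,H,C,E,C,C,H,H,H,C,C,C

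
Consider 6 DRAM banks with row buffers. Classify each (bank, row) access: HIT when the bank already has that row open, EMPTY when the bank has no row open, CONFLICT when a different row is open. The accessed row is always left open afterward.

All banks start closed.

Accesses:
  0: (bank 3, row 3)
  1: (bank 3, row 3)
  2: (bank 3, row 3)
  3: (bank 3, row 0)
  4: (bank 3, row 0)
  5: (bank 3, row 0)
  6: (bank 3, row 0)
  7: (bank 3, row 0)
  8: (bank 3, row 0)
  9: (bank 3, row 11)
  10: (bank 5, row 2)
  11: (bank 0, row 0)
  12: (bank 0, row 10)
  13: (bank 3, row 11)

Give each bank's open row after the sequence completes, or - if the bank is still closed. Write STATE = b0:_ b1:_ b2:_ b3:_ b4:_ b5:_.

STATE = b0:10 b1:- b2:- b3:11 b4:- b5:2

0: bank 3 row 3 — prev None → EMPTY
1: bank 3 row 3 — prev 3 → HIT
2: bank 3 row 3 — prev 3 → HIT
3: bank 3 row 0 — prev 3 → CONFLICT
4: bank 3 row 0 — prev 0 → HIT
5: bank 3 row 0 — prev 0 → HIT
6: bank 3 row 0 — prev 0 → HIT
7: bank 3 row 0 — prev 0 → HIT
8: bank 3 row 0 — prev 0 → HIT
9: bank 3 row 11 — prev 0 → CONFLICT
10: bank 5 row 2 — prev None → EMPTY
11: bank 0 row 0 — prev None → EMPTY
12: bank 0 row 10 — prev 0 → CONFLICT
13: bank 3 row 11 — prev 11 → HIT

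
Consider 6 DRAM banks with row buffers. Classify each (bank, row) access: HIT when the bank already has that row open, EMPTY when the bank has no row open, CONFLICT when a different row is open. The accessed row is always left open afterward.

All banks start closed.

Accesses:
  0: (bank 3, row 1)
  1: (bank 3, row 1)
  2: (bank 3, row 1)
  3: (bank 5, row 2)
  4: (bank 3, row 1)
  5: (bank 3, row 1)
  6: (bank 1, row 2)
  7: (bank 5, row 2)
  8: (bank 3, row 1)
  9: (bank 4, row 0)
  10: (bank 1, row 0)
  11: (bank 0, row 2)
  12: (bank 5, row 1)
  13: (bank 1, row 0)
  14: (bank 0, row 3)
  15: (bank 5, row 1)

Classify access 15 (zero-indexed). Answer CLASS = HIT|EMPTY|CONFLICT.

CLASS = HIT

0: bank 3 row 1 — prev None → EMPTY
1: bank 3 row 1 — prev 1 → HIT
2: bank 3 row 1 — prev 1 → HIT
3: bank 5 row 2 — prev None → EMPTY
4: bank 3 row 1 — prev 1 → HIT
5: bank 3 row 1 — prev 1 → HIT
6: bank 1 row 2 — prev None → EMPTY
7: bank 5 row 2 — prev 2 → HIT
8: bank 3 row 1 — prev 1 → HIT
9: bank 4 row 0 — prev None → EMPTY
10: bank 1 row 0 — prev 2 → CONFLICT
11: bank 0 row 2 — prev None → EMPTY
12: bank 5 row 1 — prev 2 → CONFLICT
13: bank 1 row 0 — prev 0 → HIT
14: bank 0 row 3 — prev 2 → CONFLICT
15: bank 5 row 1 — prev 1 → HIT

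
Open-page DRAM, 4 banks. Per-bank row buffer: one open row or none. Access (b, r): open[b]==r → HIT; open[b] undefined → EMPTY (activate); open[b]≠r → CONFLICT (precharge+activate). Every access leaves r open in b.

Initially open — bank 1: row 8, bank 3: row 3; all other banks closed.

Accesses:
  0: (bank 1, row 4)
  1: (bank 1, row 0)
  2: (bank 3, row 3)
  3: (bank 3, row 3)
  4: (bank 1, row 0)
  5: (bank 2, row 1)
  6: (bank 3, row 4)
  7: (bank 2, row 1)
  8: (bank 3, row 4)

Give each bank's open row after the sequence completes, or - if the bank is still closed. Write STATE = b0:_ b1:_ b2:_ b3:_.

#0 (1,4) C  (was 8)
#1 (1,0) C  (was 4)
#2 (3,3) H  (was 3)
#3 (3,3) H  (was 3)
#4 (1,0) H  (was 0)
#5 (2,1) E
#6 (3,4) C  (was 3)
#7 (2,1) H  (was 1)
#8 (3,4) H  (was 4)

STATE = b0:- b1:0 b2:1 b3:4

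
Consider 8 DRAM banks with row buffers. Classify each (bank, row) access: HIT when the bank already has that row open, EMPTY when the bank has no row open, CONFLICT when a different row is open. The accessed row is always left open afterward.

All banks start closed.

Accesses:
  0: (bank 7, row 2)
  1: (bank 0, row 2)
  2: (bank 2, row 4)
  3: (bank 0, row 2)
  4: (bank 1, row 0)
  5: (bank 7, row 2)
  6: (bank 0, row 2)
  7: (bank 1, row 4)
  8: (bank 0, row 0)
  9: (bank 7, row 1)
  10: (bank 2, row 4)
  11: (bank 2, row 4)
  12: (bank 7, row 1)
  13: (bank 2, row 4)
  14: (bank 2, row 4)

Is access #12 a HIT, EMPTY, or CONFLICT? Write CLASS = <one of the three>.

step 0: bank7 None->2 [EMPTY]
step 1: bank0 None->2 [EMPTY]
step 2: bank2 None->4 [EMPTY]
step 3: bank0 2->2 [HIT]
step 4: bank1 None->0 [EMPTY]
step 5: bank7 2->2 [HIT]
step 6: bank0 2->2 [HIT]
step 7: bank1 0->4 [CONFLICT]
step 8: bank0 2->0 [CONFLICT]
step 9: bank7 2->1 [CONFLICT]
step 10: bank2 4->4 [HIT]
step 11: bank2 4->4 [HIT]
step 12: bank7 1->1 [HIT]
step 13: bank2 4->4 [HIT]
step 14: bank2 4->4 [HIT]

CLASS = HIT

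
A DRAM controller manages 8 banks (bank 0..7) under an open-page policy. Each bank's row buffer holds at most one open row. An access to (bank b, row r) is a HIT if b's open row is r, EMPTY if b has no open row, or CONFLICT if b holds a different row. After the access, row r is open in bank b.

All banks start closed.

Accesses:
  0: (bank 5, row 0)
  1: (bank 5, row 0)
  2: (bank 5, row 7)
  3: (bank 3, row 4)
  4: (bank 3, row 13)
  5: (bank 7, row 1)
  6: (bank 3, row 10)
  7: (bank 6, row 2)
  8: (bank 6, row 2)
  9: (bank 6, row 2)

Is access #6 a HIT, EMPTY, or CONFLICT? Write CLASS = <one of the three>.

CLASS = CONFLICT

step 0: bank5 None->0 [EMPTY]
step 1: bank5 0->0 [HIT]
step 2: bank5 0->7 [CONFLICT]
step 3: bank3 None->4 [EMPTY]
step 4: bank3 4->13 [CONFLICT]
step 5: bank7 None->1 [EMPTY]
step 6: bank3 13->10 [CONFLICT]
step 7: bank6 None->2 [EMPTY]
step 8: bank6 2->2 [HIT]
step 9: bank6 2->2 [HIT]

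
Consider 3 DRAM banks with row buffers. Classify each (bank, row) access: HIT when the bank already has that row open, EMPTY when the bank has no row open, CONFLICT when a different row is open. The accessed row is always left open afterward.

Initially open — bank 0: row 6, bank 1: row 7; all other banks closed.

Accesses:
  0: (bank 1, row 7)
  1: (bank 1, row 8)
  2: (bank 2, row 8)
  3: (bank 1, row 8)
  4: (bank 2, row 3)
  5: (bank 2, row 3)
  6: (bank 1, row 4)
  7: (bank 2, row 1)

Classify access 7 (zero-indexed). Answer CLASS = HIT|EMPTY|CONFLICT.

0: bank 1 row 7 — prev 7 → HIT
1: bank 1 row 8 — prev 7 → CONFLICT
2: bank 2 row 8 — prev None → EMPTY
3: bank 1 row 8 — prev 8 → HIT
4: bank 2 row 3 — prev 8 → CONFLICT
5: bank 2 row 3 — prev 3 → HIT
6: bank 1 row 4 — prev 8 → CONFLICT
7: bank 2 row 1 — prev 3 → CONFLICT

CLASS = CONFLICT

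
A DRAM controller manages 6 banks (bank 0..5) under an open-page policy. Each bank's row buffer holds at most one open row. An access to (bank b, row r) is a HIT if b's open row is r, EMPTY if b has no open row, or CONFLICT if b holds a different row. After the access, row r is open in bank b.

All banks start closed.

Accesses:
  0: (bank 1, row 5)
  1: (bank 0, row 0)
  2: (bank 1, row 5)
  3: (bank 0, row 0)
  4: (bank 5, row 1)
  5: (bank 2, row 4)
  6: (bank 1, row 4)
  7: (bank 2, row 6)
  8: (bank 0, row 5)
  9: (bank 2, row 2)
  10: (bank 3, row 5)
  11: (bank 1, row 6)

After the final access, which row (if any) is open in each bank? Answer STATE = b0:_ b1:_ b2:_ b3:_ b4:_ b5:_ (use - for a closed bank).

#0 (1,5) E
#1 (0,0) E
#2 (1,5) H  (was 5)
#3 (0,0) H  (was 0)
#4 (5,1) E
#5 (2,4) E
#6 (1,4) C  (was 5)
#7 (2,6) C  (was 4)
#8 (0,5) C  (was 0)
#9 (2,2) C  (was 6)
#10 (3,5) E
#11 (1,6) C  (was 4)

STATE = b0:5 b1:6 b2:2 b3:5 b4:- b5:1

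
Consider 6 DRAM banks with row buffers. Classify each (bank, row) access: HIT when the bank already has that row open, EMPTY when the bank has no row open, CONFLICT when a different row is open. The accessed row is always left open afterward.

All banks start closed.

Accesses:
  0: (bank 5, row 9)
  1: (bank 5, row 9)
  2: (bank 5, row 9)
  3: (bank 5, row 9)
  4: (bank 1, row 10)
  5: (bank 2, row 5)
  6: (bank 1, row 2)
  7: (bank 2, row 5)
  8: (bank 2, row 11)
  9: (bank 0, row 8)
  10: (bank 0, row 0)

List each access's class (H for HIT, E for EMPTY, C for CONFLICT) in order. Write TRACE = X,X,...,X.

TRACE = E,H,H,H,E,E,C,H,C,E,C

0: bank 5 row 9 — prev None → EMPTY
1: bank 5 row 9 — prev 9 → HIT
2: bank 5 row 9 — prev 9 → HIT
3: bank 5 row 9 — prev 9 → HIT
4: bank 1 row 10 — prev None → EMPTY
5: bank 2 row 5 — prev None → EMPTY
6: bank 1 row 2 — prev 10 → CONFLICT
7: bank 2 row 5 — prev 5 → HIT
8: bank 2 row 11 — prev 5 → CONFLICT
9: bank 0 row 8 — prev None → EMPTY
10: bank 0 row 0 — prev 8 → CONFLICT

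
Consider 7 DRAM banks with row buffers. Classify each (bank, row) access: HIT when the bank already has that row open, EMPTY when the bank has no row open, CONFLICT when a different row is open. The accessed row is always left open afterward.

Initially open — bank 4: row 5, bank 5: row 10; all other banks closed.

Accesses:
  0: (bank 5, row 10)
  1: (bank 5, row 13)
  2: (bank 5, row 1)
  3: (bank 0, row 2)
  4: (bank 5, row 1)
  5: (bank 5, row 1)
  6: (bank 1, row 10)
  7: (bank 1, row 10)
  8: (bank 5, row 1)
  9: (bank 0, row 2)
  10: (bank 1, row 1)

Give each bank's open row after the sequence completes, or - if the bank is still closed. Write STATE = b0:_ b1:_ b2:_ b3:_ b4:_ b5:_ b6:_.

0: bank 5 row 10 — prev 10 → HIT
1: bank 5 row 13 — prev 10 → CONFLICT
2: bank 5 row 1 — prev 13 → CONFLICT
3: bank 0 row 2 — prev None → EMPTY
4: bank 5 row 1 — prev 1 → HIT
5: bank 5 row 1 — prev 1 → HIT
6: bank 1 row 10 — prev None → EMPTY
7: bank 1 row 10 — prev 10 → HIT
8: bank 5 row 1 — prev 1 → HIT
9: bank 0 row 2 — prev 2 → HIT
10: bank 1 row 1 — prev 10 → CONFLICT

STATE = b0:2 b1:1 b2:- b3:- b4:5 b5:1 b6:-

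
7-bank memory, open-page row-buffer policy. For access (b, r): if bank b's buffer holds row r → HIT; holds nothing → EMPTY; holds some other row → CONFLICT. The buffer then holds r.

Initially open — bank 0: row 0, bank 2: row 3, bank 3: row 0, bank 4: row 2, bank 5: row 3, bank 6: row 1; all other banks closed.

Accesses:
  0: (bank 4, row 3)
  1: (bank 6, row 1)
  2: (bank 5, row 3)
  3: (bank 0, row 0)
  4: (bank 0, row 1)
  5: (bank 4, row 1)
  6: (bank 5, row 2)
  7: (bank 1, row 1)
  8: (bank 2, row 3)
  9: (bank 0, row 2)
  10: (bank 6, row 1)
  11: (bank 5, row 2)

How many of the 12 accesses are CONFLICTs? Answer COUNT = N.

COUNT = 5

step 0: bank4 2->3 [CONFLICT]
step 1: bank6 1->1 [HIT]
step 2: bank5 3->3 [HIT]
step 3: bank0 0->0 [HIT]
step 4: bank0 0->1 [CONFLICT]
step 5: bank4 3->1 [CONFLICT]
step 6: bank5 3->2 [CONFLICT]
step 7: bank1 None->1 [EMPTY]
step 8: bank2 3->3 [HIT]
step 9: bank0 1->2 [CONFLICT]
step 10: bank6 1->1 [HIT]
step 11: bank5 2->2 [HIT]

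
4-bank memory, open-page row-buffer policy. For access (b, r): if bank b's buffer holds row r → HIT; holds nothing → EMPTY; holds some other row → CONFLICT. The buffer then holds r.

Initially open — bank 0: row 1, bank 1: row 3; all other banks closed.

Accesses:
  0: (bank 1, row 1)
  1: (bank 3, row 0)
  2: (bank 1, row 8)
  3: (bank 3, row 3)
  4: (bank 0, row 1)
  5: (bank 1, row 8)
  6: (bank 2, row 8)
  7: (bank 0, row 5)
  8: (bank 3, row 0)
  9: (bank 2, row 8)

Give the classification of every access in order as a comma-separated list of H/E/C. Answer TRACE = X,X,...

#0 (1,1) C  (was 3)
#1 (3,0) E
#2 (1,8) C  (was 1)
#3 (3,3) C  (was 0)
#4 (0,1) H  (was 1)
#5 (1,8) H  (was 8)
#6 (2,8) E
#7 (0,5) C  (was 1)
#8 (3,0) C  (was 3)
#9 (2,8) H  (was 8)

TRACE = C,E,C,C,H,H,E,C,C,H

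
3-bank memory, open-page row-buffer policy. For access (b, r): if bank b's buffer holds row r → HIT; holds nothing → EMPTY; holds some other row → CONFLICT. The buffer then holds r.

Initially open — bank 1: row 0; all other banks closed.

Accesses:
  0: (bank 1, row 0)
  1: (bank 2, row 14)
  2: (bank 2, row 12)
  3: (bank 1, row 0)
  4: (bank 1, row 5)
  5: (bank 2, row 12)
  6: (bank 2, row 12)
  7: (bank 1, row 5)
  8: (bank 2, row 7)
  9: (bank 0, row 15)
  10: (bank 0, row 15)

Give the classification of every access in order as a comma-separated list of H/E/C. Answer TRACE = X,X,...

  [0] b1 r0: had r0 ⇒ H
  [1] b2 r14: no row ⇒ E
  [2] b2 r12: had r14 ⇒ C
  [3] b1 r0: had r0 ⇒ H
  [4] b1 r5: had r0 ⇒ C
  [5] b2 r12: had r12 ⇒ H
  [6] b2 r12: had r12 ⇒ H
  [7] b1 r5: had r5 ⇒ H
  [8] b2 r7: had r12 ⇒ C
  [9] b0 r15: no row ⇒ E
  [10] b0 r15: had r15 ⇒ H

TRACE = H,E,C,H,C,H,H,H,C,E,H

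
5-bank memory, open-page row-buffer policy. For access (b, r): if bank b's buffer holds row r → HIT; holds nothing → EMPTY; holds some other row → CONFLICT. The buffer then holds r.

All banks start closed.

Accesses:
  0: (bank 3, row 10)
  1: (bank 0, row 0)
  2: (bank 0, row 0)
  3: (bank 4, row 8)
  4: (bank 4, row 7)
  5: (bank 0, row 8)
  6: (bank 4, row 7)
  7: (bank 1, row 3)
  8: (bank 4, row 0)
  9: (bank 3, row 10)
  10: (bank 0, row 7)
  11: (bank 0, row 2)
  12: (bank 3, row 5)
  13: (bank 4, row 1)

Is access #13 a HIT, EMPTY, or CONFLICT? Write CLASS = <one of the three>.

CLASS = CONFLICT

  [0] b3 r10: no row ⇒ E
  [1] b0 r0: no row ⇒ E
  [2] b0 r0: had r0 ⇒ H
  [3] b4 r8: no row ⇒ E
  [4] b4 r7: had r8 ⇒ C
  [5] b0 r8: had r0 ⇒ C
  [6] b4 r7: had r7 ⇒ H
  [7] b1 r3: no row ⇒ E
  [8] b4 r0: had r7 ⇒ C
  [9] b3 r10: had r10 ⇒ H
  [10] b0 r7: had r8 ⇒ C
  [11] b0 r2: had r7 ⇒ C
  [12] b3 r5: had r10 ⇒ C
  [13] b4 r1: had r0 ⇒ C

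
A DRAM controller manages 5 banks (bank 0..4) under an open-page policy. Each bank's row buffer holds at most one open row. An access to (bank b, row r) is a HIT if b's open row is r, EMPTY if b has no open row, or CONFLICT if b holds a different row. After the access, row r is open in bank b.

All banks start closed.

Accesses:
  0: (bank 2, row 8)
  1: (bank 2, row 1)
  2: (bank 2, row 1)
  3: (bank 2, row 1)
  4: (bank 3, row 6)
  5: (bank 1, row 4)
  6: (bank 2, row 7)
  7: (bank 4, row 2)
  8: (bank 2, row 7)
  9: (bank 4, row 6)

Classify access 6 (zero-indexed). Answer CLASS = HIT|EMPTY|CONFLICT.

step 0: bank2 None->8 [EMPTY]
step 1: bank2 8->1 [CONFLICT]
step 2: bank2 1->1 [HIT]
step 3: bank2 1->1 [HIT]
step 4: bank3 None->6 [EMPTY]
step 5: bank1 None->4 [EMPTY]
step 6: bank2 1->7 [CONFLICT]
step 7: bank4 None->2 [EMPTY]
step 8: bank2 7->7 [HIT]
step 9: bank4 2->6 [CONFLICT]

CLASS = CONFLICT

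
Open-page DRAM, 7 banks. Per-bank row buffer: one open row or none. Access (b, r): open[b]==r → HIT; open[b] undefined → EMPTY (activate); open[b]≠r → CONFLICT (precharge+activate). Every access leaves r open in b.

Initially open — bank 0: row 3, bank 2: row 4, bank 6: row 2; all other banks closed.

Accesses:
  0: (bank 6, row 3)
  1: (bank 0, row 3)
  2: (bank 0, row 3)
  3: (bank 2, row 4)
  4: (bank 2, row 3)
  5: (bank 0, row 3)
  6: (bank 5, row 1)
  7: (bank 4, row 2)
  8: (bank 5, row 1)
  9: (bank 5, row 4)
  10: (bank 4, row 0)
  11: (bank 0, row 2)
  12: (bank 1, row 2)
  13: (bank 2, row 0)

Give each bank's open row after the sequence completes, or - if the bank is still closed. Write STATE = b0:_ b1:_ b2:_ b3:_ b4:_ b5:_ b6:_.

STATE = b0:2 b1:2 b2:0 b3:- b4:0 b5:4 b6:3

step 0: bank6 2->3 [CONFLICT]
step 1: bank0 3->3 [HIT]
step 2: bank0 3->3 [HIT]
step 3: bank2 4->4 [HIT]
step 4: bank2 4->3 [CONFLICT]
step 5: bank0 3->3 [HIT]
step 6: bank5 None->1 [EMPTY]
step 7: bank4 None->2 [EMPTY]
step 8: bank5 1->1 [HIT]
step 9: bank5 1->4 [CONFLICT]
step 10: bank4 2->0 [CONFLICT]
step 11: bank0 3->2 [CONFLICT]
step 12: bank1 None->2 [EMPTY]
step 13: bank2 3->0 [CONFLICT]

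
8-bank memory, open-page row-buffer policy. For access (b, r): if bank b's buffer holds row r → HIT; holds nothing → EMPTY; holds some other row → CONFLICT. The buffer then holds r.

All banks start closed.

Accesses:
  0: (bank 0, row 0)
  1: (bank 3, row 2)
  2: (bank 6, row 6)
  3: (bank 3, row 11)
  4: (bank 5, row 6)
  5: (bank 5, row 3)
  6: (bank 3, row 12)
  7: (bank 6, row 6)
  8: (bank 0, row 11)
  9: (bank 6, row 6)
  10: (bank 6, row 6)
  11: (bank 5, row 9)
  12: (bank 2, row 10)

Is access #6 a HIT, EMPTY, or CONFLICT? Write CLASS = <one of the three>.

CLASS = CONFLICT

0: bank 0 row 0 — prev None → EMPTY
1: bank 3 row 2 — prev None → EMPTY
2: bank 6 row 6 — prev None → EMPTY
3: bank 3 row 11 — prev 2 → CONFLICT
4: bank 5 row 6 — prev None → EMPTY
5: bank 5 row 3 — prev 6 → CONFLICT
6: bank 3 row 12 — prev 11 → CONFLICT
7: bank 6 row 6 — prev 6 → HIT
8: bank 0 row 11 — prev 0 → CONFLICT
9: bank 6 row 6 — prev 6 → HIT
10: bank 6 row 6 — prev 6 → HIT
11: bank 5 row 9 — prev 3 → CONFLICT
12: bank 2 row 10 — prev None → EMPTY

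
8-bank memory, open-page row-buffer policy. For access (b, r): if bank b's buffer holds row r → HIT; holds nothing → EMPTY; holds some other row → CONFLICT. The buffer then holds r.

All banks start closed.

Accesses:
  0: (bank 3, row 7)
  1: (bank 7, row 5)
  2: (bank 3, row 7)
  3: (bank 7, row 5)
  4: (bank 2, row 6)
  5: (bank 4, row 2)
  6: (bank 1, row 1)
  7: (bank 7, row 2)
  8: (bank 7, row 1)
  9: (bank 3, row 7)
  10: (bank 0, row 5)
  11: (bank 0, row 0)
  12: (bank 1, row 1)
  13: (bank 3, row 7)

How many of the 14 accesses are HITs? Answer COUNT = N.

#0 (3,7) E
#1 (7,5) E
#2 (3,7) H  (was 7)
#3 (7,5) H  (was 5)
#4 (2,6) E
#5 (4,2) E
#6 (1,1) E
#7 (7,2) C  (was 5)
#8 (7,1) C  (was 2)
#9 (3,7) H  (was 7)
#10 (0,5) E
#11 (0,0) C  (was 5)
#12 (1,1) H  (was 1)
#13 (3,7) H  (was 7)

COUNT = 5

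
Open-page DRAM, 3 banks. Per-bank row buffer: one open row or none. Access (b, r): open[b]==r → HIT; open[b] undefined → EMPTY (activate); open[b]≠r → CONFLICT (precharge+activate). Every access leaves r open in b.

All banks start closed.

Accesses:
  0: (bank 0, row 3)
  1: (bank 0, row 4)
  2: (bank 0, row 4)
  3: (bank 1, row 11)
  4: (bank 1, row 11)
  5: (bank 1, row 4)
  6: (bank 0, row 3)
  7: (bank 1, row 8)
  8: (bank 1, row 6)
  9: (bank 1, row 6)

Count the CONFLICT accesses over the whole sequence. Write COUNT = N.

COUNT = 5

0: bank 0 row 3 — prev None → EMPTY
1: bank 0 row 4 — prev 3 → CONFLICT
2: bank 0 row 4 — prev 4 → HIT
3: bank 1 row 11 — prev None → EMPTY
4: bank 1 row 11 — prev 11 → HIT
5: bank 1 row 4 — prev 11 → CONFLICT
6: bank 0 row 3 — prev 4 → CONFLICT
7: bank 1 row 8 — prev 4 → CONFLICT
8: bank 1 row 6 — prev 8 → CONFLICT
9: bank 1 row 6 — prev 6 → HIT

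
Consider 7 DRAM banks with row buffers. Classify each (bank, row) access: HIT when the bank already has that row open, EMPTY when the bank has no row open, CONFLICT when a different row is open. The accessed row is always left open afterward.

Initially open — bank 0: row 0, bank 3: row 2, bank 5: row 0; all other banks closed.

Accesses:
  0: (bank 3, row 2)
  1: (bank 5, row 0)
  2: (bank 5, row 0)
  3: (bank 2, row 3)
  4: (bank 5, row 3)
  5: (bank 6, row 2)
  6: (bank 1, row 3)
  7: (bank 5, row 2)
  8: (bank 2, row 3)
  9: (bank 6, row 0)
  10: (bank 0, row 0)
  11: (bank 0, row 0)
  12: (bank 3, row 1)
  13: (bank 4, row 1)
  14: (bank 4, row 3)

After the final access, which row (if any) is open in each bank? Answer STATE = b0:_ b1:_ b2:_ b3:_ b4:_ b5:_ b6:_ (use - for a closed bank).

STATE = b0:0 b1:3 b2:3 b3:1 b4:3 b5:2 b6:0

0: bank 3 row 2 — prev 2 → HIT
1: bank 5 row 0 — prev 0 → HIT
2: bank 5 row 0 — prev 0 → HIT
3: bank 2 row 3 — prev None → EMPTY
4: bank 5 row 3 — prev 0 → CONFLICT
5: bank 6 row 2 — prev None → EMPTY
6: bank 1 row 3 — prev None → EMPTY
7: bank 5 row 2 — prev 3 → CONFLICT
8: bank 2 row 3 — prev 3 → HIT
9: bank 6 row 0 — prev 2 → CONFLICT
10: bank 0 row 0 — prev 0 → HIT
11: bank 0 row 0 — prev 0 → HIT
12: bank 3 row 1 — prev 2 → CONFLICT
13: bank 4 row 1 — prev None → EMPTY
14: bank 4 row 3 — prev 1 → CONFLICT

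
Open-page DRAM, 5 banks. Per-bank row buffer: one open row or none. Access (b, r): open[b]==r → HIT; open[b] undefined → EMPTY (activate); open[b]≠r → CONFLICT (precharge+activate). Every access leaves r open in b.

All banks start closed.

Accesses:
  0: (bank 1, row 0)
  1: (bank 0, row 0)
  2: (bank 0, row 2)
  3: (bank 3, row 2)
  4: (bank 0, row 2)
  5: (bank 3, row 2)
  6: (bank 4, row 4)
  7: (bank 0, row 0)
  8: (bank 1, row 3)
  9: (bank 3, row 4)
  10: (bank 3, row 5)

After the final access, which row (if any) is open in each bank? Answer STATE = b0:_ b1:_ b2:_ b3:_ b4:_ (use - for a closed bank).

  [0] b1 r0: no row ⇒ E
  [1] b0 r0: no row ⇒ E
  [2] b0 r2: had r0 ⇒ C
  [3] b3 r2: no row ⇒ E
  [4] b0 r2: had r2 ⇒ H
  [5] b3 r2: had r2 ⇒ H
  [6] b4 r4: no row ⇒ E
  [7] b0 r0: had r2 ⇒ C
  [8] b1 r3: had r0 ⇒ C
  [9] b3 r4: had r2 ⇒ C
  [10] b3 r5: had r4 ⇒ C

STATE = b0:0 b1:3 b2:- b3:5 b4:4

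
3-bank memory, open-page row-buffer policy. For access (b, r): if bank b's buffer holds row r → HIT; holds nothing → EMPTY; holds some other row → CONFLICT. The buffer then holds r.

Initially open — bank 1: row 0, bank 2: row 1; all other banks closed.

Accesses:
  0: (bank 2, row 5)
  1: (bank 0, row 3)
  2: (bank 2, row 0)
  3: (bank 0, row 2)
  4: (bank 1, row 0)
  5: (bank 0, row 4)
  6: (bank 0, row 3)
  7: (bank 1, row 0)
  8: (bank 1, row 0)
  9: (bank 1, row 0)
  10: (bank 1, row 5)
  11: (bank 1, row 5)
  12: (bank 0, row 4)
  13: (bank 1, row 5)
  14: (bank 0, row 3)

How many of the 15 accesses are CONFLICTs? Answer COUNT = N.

COUNT = 8

step 0: bank2 1->5 [CONFLICT]
step 1: bank0 None->3 [EMPTY]
step 2: bank2 5->0 [CONFLICT]
step 3: bank0 3->2 [CONFLICT]
step 4: bank1 0->0 [HIT]
step 5: bank0 2->4 [CONFLICT]
step 6: bank0 4->3 [CONFLICT]
step 7: bank1 0->0 [HIT]
step 8: bank1 0->0 [HIT]
step 9: bank1 0->0 [HIT]
step 10: bank1 0->5 [CONFLICT]
step 11: bank1 5->5 [HIT]
step 12: bank0 3->4 [CONFLICT]
step 13: bank1 5->5 [HIT]
step 14: bank0 4->3 [CONFLICT]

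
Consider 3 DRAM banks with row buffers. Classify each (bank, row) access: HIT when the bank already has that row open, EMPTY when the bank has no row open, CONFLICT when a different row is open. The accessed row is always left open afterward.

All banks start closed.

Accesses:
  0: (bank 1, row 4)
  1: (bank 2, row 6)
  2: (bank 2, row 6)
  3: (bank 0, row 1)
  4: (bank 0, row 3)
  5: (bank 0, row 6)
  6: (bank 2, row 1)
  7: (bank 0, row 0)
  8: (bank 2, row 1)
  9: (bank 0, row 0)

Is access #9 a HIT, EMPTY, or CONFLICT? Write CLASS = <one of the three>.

CLASS = HIT

  [0] b1 r4: no row ⇒ E
  [1] b2 r6: no row ⇒ E
  [2] b2 r6: had r6 ⇒ H
  [3] b0 r1: no row ⇒ E
  [4] b0 r3: had r1 ⇒ C
  [5] b0 r6: had r3 ⇒ C
  [6] b2 r1: had r6 ⇒ C
  [7] b0 r0: had r6 ⇒ C
  [8] b2 r1: had r1 ⇒ H
  [9] b0 r0: had r0 ⇒ H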